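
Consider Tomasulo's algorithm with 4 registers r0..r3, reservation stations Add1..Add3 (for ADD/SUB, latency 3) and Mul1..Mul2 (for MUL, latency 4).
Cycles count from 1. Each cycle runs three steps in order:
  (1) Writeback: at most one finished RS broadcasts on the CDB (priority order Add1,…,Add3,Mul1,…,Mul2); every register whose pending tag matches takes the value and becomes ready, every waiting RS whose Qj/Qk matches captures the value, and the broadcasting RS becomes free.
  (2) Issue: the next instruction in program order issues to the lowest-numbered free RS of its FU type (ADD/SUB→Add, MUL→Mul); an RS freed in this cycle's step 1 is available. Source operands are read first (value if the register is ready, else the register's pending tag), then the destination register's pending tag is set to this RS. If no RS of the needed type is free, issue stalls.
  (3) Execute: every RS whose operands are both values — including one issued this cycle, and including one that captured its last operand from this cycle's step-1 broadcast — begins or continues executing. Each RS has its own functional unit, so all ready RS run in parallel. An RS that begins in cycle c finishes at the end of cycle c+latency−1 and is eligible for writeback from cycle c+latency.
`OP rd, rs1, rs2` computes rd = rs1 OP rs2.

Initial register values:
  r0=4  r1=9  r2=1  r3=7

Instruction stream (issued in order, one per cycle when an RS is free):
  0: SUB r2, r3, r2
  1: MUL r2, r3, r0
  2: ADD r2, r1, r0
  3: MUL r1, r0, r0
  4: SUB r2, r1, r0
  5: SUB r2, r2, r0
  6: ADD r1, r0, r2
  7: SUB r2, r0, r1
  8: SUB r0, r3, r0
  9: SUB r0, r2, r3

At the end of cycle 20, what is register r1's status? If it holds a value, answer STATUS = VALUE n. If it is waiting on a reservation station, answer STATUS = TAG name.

STATUS = VALUE 12

  c1: issue SUB r2<-Add1  regs: r0:4,r1:9,r2:Add1,r3:7
  c2: issue MUL r2<-Mul1  regs: r0:4,r1:9,r2:Mul1,r3:7
  c3: issue ADD r2<-Add2  regs: r0:4,r1:9,r2:Add2,r3:7
  c4: CDB Add1=6; issue MUL r1<-Mul2  regs: r0:4,r1:Mul2,r2:Add2,r3:7
  c5: issue SUB r2<-Add1  regs: r0:4,r1:Mul2,r2:Add1,r3:7
  c6: CDB Add2=13; issue SUB r2<-Add2  regs: r0:4,r1:Mul2,r2:Add2,r3:7
  c7: CDB Mul1=28; issue ADD r1<-Add3  regs: r0:4,r1:Add3,r2:Add2,r3:7
  c8: CDB Mul2=16; stall  regs: r0:4,r1:Add3,r2:Add2,r3:7
  c9: stall  regs: r0:4,r1:Add3,r2:Add2,r3:7
  c10: stall  regs: r0:4,r1:Add3,r2:Add2,r3:7
  c11: CDB Add1=12; issue SUB r2<-Add1  regs: r0:4,r1:Add3,r2:Add1,r3:7
  c12: stall  regs: r0:4,r1:Add3,r2:Add1,r3:7
  c13: stall  regs: r0:4,r1:Add3,r2:Add1,r3:7
  c14: CDB Add2=8; issue SUB r0<-Add2  regs: r0:Add2,r1:Add3,r2:Add1,r3:7
  c15: stall  regs: r0:Add2,r1:Add3,r2:Add1,r3:7
  c16: stall  regs: r0:Add2,r1:Add3,r2:Add1,r3:7
  c17: CDB Add2=3; issue SUB r0<-Add2  regs: r0:Add2,r1:Add3,r2:Add1,r3:7
  c18: CDB Add3=12  regs: r0:Add2,r1:12,r2:Add1,r3:7
  c19: -  regs: r0:Add2,r1:12,r2:Add1,r3:7
  c20: -  regs: r0:Add2,r1:12,r2:Add1,r3:7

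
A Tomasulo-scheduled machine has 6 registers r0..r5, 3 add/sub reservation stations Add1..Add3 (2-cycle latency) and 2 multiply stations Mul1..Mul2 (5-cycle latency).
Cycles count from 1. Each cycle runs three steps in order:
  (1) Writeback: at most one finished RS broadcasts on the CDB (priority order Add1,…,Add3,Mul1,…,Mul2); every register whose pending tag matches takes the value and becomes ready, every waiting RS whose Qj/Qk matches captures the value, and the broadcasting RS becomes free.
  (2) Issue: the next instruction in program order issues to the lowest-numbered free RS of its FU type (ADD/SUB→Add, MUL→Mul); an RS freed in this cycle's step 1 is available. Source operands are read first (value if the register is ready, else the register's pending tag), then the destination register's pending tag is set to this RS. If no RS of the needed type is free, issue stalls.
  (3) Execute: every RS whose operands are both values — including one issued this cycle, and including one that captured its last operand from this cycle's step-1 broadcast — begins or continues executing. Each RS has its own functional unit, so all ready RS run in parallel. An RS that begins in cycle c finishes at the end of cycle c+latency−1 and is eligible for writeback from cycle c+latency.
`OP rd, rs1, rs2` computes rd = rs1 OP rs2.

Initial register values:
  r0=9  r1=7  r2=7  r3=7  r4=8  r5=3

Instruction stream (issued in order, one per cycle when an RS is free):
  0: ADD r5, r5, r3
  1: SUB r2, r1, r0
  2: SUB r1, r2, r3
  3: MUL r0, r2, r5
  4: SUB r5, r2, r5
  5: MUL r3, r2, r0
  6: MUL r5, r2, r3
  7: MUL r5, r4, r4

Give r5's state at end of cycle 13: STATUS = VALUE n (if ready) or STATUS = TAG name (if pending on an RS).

STATUS = TAG Mul1

c1: issue ADD r5<-Add1 | r0:9,r1:7,r2:7,r3:7,r4:8,r5:Add1
c2: issue SUB r2<-Add2 | r0:9,r1:7,r2:Add2,r3:7,r4:8,r5:Add1
c3: CDB Add1=10; issue SUB r1<-Add1 | r0:9,r1:Add1,r2:Add2,r3:7,r4:8,r5:10
c4: CDB Add2=-2; issue MUL r0<-Mul1 | r0:Mul1,r1:Add1,r2:-2,r3:7,r4:8,r5:10
c5: issue SUB r5<-Add2 | r0:Mul1,r1:Add1,r2:-2,r3:7,r4:8,r5:Add2
c6: CDB Add1=-9; issue MUL r3<-Mul2 | r0:Mul1,r1:-9,r2:-2,r3:Mul2,r4:8,r5:Add2
c7: CDB Add2=-12; stall | r0:Mul1,r1:-9,r2:-2,r3:Mul2,r4:8,r5:-12
c8: stall | r0:Mul1,r1:-9,r2:-2,r3:Mul2,r4:8,r5:-12
c9: CDB Mul1=-20; issue MUL r5<-Mul1 | r0:-20,r1:-9,r2:-2,r3:Mul2,r4:8,r5:Mul1
c10: stall | r0:-20,r1:-9,r2:-2,r3:Mul2,r4:8,r5:Mul1
c11: stall | r0:-20,r1:-9,r2:-2,r3:Mul2,r4:8,r5:Mul1
c12: stall | r0:-20,r1:-9,r2:-2,r3:Mul2,r4:8,r5:Mul1
c13: stall | r0:-20,r1:-9,r2:-2,r3:Mul2,r4:8,r5:Mul1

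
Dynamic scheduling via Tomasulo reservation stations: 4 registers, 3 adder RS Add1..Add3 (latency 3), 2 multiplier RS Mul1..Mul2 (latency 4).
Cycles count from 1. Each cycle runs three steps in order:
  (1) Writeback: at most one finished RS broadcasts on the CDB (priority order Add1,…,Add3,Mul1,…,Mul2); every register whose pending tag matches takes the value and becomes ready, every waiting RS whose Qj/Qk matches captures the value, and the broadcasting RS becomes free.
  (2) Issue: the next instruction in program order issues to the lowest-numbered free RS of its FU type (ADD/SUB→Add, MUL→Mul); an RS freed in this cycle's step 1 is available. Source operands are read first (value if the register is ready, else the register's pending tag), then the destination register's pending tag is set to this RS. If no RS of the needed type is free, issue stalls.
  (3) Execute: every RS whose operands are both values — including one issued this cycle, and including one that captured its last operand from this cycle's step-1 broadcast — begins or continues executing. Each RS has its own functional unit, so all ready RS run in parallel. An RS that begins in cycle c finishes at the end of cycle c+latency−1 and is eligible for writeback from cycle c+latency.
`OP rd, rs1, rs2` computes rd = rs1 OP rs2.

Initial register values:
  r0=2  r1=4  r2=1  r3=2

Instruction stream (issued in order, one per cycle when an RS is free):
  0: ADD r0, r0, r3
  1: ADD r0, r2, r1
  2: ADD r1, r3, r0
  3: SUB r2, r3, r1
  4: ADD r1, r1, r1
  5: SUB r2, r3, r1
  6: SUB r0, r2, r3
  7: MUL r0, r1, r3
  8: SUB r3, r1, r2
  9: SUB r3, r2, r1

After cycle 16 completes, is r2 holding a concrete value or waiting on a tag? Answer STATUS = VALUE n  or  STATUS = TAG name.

c1: issue ADD r0<-Add1 | r0:Add1,r1:4,r2:1,r3:2
c2: issue ADD r0<-Add2 | r0:Add2,r1:4,r2:1,r3:2
c3: issue ADD r1<-Add3 | r0:Add2,r1:Add3,r2:1,r3:2
c4: CDB Add1=4; issue SUB r2<-Add1 | r0:Add2,r1:Add3,r2:Add1,r3:2
c5: CDB Add2=5; issue ADD r1<-Add2 | r0:5,r1:Add2,r2:Add1,r3:2
c6: stall | r0:5,r1:Add2,r2:Add1,r3:2
c7: stall | r0:5,r1:Add2,r2:Add1,r3:2
c8: CDB Add3=7; issue SUB r2<-Add3 | r0:5,r1:Add2,r2:Add3,r3:2
c9: stall | r0:5,r1:Add2,r2:Add3,r3:2
c10: stall | r0:5,r1:Add2,r2:Add3,r3:2
c11: CDB Add1=-5; issue SUB r0<-Add1 | r0:Add1,r1:Add2,r2:Add3,r3:2
c12: CDB Add2=14; issue MUL r0<-Mul1 | r0:Mul1,r1:14,r2:Add3,r3:2
c13: issue SUB r3<-Add2 | r0:Mul1,r1:14,r2:Add3,r3:Add2
c14: stall | r0:Mul1,r1:14,r2:Add3,r3:Add2
c15: CDB Add3=-12; issue SUB r3<-Add3 | r0:Mul1,r1:14,r2:-12,r3:Add3
c16: CDB Mul1=28 | r0:28,r1:14,r2:-12,r3:Add3

STATUS = VALUE -12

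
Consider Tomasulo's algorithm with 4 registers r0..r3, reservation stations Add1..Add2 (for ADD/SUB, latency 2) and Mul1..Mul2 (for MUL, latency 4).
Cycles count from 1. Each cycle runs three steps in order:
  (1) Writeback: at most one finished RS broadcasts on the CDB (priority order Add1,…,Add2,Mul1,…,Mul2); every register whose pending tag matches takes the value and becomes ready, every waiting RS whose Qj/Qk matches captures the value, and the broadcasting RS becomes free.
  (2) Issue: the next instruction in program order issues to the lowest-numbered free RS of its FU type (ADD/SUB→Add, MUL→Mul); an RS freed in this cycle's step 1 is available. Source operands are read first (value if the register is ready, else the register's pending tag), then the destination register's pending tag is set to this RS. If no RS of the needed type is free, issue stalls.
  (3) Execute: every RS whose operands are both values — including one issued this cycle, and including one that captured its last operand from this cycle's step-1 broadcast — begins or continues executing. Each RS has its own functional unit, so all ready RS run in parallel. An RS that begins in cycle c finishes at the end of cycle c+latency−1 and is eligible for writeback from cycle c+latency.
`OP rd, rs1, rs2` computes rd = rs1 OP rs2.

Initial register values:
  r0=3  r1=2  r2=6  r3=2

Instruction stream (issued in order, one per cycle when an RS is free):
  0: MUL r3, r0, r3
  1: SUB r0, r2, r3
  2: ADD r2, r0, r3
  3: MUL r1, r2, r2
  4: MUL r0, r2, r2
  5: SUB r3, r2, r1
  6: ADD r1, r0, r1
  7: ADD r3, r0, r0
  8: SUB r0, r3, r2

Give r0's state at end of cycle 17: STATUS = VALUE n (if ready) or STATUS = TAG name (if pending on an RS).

  c1: issue MUL r3<-Mul1  regs: r0:3,r1:2,r2:6,r3:Mul1
  c2: issue SUB r0<-Add1  regs: r0:Add1,r1:2,r2:6,r3:Mul1
  c3: issue ADD r2<-Add2  regs: r0:Add1,r1:2,r2:Add2,r3:Mul1
  c4: issue MUL r1<-Mul2  regs: r0:Add1,r1:Mul2,r2:Add2,r3:Mul1
  c5: CDB Mul1=6; issue MUL r0<-Mul1  regs: r0:Mul1,r1:Mul2,r2:Add2,r3:6
  c6: stall  regs: r0:Mul1,r1:Mul2,r2:Add2,r3:6
  c7: CDB Add1=0; issue SUB r3<-Add1  regs: r0:Mul1,r1:Mul2,r2:Add2,r3:Add1
  c8: stall  regs: r0:Mul1,r1:Mul2,r2:Add2,r3:Add1
  c9: CDB Add2=6; issue ADD r1<-Add2  regs: r0:Mul1,r1:Add2,r2:6,r3:Add1
  c10: stall  regs: r0:Mul1,r1:Add2,r2:6,r3:Add1
  c11: stall  regs: r0:Mul1,r1:Add2,r2:6,r3:Add1
  c12: stall  regs: r0:Mul1,r1:Add2,r2:6,r3:Add1
  c13: CDB Mul1=36; stall  regs: r0:36,r1:Add2,r2:6,r3:Add1
  c14: CDB Mul2=36; stall  regs: r0:36,r1:Add2,r2:6,r3:Add1
  c15: stall  regs: r0:36,r1:Add2,r2:6,r3:Add1
  c16: CDB Add1=-30; issue ADD r3<-Add1  regs: r0:36,r1:Add2,r2:6,r3:Add1
  c17: CDB Add2=72; issue SUB r0<-Add2  regs: r0:Add2,r1:72,r2:6,r3:Add1

STATUS = TAG Add2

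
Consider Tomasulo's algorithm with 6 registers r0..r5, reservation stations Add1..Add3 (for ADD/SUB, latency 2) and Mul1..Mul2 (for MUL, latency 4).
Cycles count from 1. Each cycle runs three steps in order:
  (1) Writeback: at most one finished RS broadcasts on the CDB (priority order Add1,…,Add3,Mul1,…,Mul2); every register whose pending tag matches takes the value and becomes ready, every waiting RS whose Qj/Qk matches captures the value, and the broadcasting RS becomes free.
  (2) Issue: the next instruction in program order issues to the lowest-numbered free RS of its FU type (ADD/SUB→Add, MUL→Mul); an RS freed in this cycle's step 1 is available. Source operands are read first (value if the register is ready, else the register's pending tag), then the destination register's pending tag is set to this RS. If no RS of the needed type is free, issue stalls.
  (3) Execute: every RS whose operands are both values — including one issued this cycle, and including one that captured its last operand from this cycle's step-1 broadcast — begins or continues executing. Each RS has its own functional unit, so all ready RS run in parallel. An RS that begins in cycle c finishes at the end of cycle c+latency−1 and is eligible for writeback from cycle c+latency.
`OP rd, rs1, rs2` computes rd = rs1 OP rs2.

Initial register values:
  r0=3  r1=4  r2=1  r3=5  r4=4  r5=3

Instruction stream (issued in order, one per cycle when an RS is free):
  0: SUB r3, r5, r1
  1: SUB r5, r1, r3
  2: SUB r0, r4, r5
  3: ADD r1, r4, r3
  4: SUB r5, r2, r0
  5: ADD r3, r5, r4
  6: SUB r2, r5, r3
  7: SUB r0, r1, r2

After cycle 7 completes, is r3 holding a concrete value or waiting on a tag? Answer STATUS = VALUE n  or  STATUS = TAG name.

cycle 1: issue SUB r3<-Add1 // r0:3,r1:4,r2:1,r3:Add1,r4:4,r5:3
cycle 2: issue SUB r5<-Add2 // r0:3,r1:4,r2:1,r3:Add1,r4:4,r5:Add2
cycle 3: CDB Add1=-1; issue SUB r0<-Add1 // r0:Add1,r1:4,r2:1,r3:-1,r4:4,r5:Add2
cycle 4: issue ADD r1<-Add3 // r0:Add1,r1:Add3,r2:1,r3:-1,r4:4,r5:Add2
cycle 5: CDB Add2=5; issue SUB r5<-Add2 // r0:Add1,r1:Add3,r2:1,r3:-1,r4:4,r5:Add2
cycle 6: CDB Add3=3; issue ADD r3<-Add3 // r0:Add1,r1:3,r2:1,r3:Add3,r4:4,r5:Add2
cycle 7: CDB Add1=-1; issue SUB r2<-Add1 // r0:-1,r1:3,r2:Add1,r3:Add3,r4:4,r5:Add2

STATUS = TAG Add3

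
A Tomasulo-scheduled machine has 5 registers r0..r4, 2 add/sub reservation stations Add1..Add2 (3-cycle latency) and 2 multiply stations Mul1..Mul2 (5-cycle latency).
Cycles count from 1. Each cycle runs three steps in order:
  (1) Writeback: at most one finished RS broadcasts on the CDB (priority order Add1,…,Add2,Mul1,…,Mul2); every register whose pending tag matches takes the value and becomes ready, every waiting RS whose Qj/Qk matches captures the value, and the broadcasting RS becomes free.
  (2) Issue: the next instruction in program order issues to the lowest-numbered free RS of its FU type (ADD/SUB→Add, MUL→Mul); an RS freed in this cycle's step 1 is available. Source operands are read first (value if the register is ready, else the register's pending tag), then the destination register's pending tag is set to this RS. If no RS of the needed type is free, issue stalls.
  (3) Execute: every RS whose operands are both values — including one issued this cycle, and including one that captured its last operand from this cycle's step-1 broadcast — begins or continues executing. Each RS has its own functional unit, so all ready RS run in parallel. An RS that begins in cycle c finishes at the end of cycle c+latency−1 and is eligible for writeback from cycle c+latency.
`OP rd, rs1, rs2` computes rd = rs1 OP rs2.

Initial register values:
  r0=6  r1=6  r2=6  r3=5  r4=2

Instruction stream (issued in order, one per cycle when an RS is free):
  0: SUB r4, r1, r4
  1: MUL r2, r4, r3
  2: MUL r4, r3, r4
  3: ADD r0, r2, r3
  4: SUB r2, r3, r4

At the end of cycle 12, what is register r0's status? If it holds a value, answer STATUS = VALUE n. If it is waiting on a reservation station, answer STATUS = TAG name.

  c1: issue SUB r4<-Add1  regs: r0:6,r1:6,r2:6,r3:5,r4:Add1
  c2: issue MUL r2<-Mul1  regs: r0:6,r1:6,r2:Mul1,r3:5,r4:Add1
  c3: issue MUL r4<-Mul2  regs: r0:6,r1:6,r2:Mul1,r3:5,r4:Mul2
  c4: CDB Add1=4; issue ADD r0<-Add1  regs: r0:Add1,r1:6,r2:Mul1,r3:5,r4:Mul2
  c5: issue SUB r2<-Add2  regs: r0:Add1,r1:6,r2:Add2,r3:5,r4:Mul2
  c6: -  regs: r0:Add1,r1:6,r2:Add2,r3:5,r4:Mul2
  c7: -  regs: r0:Add1,r1:6,r2:Add2,r3:5,r4:Mul2
  c8: -  regs: r0:Add1,r1:6,r2:Add2,r3:5,r4:Mul2
  c9: CDB Mul1=20  regs: r0:Add1,r1:6,r2:Add2,r3:5,r4:Mul2
  c10: CDB Mul2=20  regs: r0:Add1,r1:6,r2:Add2,r3:5,r4:20
  c11: -  regs: r0:Add1,r1:6,r2:Add2,r3:5,r4:20
  c12: CDB Add1=25  regs: r0:25,r1:6,r2:Add2,r3:5,r4:20

STATUS = VALUE 25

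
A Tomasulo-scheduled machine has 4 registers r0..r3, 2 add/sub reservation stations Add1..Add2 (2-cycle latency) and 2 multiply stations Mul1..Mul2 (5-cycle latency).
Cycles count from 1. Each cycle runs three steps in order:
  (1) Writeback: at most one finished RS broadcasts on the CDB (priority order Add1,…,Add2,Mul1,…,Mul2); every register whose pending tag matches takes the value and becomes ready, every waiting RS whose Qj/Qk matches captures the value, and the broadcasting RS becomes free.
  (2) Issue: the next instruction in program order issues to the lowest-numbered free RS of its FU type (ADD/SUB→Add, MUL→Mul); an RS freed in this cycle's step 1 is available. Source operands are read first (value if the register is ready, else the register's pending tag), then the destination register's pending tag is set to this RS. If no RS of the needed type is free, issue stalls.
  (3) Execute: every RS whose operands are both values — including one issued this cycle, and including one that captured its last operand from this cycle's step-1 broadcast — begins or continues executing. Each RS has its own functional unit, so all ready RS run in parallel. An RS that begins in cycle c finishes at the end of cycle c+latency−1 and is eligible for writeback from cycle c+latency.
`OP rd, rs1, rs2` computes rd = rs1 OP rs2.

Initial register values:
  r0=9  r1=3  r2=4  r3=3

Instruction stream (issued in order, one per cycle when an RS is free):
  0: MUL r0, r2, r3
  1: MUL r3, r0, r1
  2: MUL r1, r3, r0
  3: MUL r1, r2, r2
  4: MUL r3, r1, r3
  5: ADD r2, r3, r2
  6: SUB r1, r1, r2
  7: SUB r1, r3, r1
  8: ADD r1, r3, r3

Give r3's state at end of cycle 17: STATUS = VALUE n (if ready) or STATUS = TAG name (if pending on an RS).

STATUS = TAG Mul1

  c1: issue MUL r0<-Mul1  regs: r0:Mul1,r1:3,r2:4,r3:3
  c2: issue MUL r3<-Mul2  regs: r0:Mul1,r1:3,r2:4,r3:Mul2
  c3: stall  regs: r0:Mul1,r1:3,r2:4,r3:Mul2
  c4: stall  regs: r0:Mul1,r1:3,r2:4,r3:Mul2
  c5: stall  regs: r0:Mul1,r1:3,r2:4,r3:Mul2
  c6: CDB Mul1=12; issue MUL r1<-Mul1  regs: r0:12,r1:Mul1,r2:4,r3:Mul2
  c7: stall  regs: r0:12,r1:Mul1,r2:4,r3:Mul2
  c8: stall  regs: r0:12,r1:Mul1,r2:4,r3:Mul2
  c9: stall  regs: r0:12,r1:Mul1,r2:4,r3:Mul2
  c10: stall  regs: r0:12,r1:Mul1,r2:4,r3:Mul2
  c11: CDB Mul2=36; issue MUL r1<-Mul2  regs: r0:12,r1:Mul2,r2:4,r3:36
  c12: stall  regs: r0:12,r1:Mul2,r2:4,r3:36
  c13: stall  regs: r0:12,r1:Mul2,r2:4,r3:36
  c14: stall  regs: r0:12,r1:Mul2,r2:4,r3:36
  c15: stall  regs: r0:12,r1:Mul2,r2:4,r3:36
  c16: CDB Mul1=432; issue MUL r3<-Mul1  regs: r0:12,r1:Mul2,r2:4,r3:Mul1
  c17: CDB Mul2=16; issue ADD r2<-Add1  regs: r0:12,r1:16,r2:Add1,r3:Mul1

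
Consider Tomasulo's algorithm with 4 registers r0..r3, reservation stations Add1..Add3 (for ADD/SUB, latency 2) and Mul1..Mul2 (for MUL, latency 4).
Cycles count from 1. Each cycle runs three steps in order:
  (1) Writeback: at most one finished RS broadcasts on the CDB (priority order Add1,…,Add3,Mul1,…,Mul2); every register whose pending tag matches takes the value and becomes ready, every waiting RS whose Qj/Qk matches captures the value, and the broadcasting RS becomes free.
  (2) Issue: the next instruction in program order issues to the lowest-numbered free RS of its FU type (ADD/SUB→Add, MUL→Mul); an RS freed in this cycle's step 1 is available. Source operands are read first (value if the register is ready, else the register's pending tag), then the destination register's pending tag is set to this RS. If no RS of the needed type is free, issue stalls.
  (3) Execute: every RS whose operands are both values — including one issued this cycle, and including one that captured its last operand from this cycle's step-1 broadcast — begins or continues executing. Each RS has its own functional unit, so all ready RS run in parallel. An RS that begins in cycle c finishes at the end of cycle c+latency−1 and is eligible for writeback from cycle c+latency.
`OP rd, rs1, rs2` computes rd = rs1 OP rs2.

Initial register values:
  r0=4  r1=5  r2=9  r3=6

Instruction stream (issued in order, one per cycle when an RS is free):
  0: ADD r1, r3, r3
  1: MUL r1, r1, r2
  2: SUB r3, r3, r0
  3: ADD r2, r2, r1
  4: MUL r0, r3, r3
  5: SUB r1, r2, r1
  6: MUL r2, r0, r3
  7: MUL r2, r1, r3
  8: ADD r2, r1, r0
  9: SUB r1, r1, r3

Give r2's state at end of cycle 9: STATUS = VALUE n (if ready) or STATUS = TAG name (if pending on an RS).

STATUS = TAG Mul1

cycle 1: issue ADD r1<-Add1 // r0:4,r1:Add1,r2:9,r3:6
cycle 2: issue MUL r1<-Mul1 // r0:4,r1:Mul1,r2:9,r3:6
cycle 3: CDB Add1=12; issue SUB r3<-Add1 // r0:4,r1:Mul1,r2:9,r3:Add1
cycle 4: issue ADD r2<-Add2 // r0:4,r1:Mul1,r2:Add2,r3:Add1
cycle 5: CDB Add1=2; issue MUL r0<-Mul2 // r0:Mul2,r1:Mul1,r2:Add2,r3:2
cycle 6: issue SUB r1<-Add1 // r0:Mul2,r1:Add1,r2:Add2,r3:2
cycle 7: CDB Mul1=108; issue MUL r2<-Mul1 // r0:Mul2,r1:Add1,r2:Mul1,r3:2
cycle 8: stall // r0:Mul2,r1:Add1,r2:Mul1,r3:2
cycle 9: CDB Add2=117; stall // r0:Mul2,r1:Add1,r2:Mul1,r3:2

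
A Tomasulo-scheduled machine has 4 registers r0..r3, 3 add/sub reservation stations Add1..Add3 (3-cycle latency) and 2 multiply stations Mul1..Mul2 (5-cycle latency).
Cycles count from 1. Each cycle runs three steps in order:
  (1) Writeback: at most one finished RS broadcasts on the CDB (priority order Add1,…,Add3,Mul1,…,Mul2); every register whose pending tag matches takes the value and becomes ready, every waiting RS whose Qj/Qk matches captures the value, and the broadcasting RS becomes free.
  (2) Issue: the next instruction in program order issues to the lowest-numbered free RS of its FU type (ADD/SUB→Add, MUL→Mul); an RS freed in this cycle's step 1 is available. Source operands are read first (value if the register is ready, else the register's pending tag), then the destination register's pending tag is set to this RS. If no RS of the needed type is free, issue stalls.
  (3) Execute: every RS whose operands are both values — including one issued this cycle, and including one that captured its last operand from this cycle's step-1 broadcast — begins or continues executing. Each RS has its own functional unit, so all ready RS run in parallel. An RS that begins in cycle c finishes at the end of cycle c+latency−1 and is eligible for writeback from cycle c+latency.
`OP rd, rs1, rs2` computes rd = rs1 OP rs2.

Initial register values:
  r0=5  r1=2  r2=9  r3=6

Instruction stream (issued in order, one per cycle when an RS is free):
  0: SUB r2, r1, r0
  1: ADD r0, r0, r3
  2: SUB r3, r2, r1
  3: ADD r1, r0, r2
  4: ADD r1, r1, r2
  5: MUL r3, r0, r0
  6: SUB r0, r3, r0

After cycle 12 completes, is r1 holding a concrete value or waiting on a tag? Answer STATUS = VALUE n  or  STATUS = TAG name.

cycle 1: issue SUB r2<-Add1 // r0:5,r1:2,r2:Add1,r3:6
cycle 2: issue ADD r0<-Add2 // r0:Add2,r1:2,r2:Add1,r3:6
cycle 3: issue SUB r3<-Add3 // r0:Add2,r1:2,r2:Add1,r3:Add3
cycle 4: CDB Add1=-3; issue ADD r1<-Add1 // r0:Add2,r1:Add1,r2:-3,r3:Add3
cycle 5: CDB Add2=11; issue ADD r1<-Add2 // r0:11,r1:Add2,r2:-3,r3:Add3
cycle 6: issue MUL r3<-Mul1 // r0:11,r1:Add2,r2:-3,r3:Mul1
cycle 7: CDB Add3=-5; issue SUB r0<-Add3 // r0:Add3,r1:Add2,r2:-3,r3:Mul1
cycle 8: CDB Add1=8 // r0:Add3,r1:Add2,r2:-3,r3:Mul1
cycle 9: - // r0:Add3,r1:Add2,r2:-3,r3:Mul1
cycle 10: - // r0:Add3,r1:Add2,r2:-3,r3:Mul1
cycle 11: CDB Add2=5 // r0:Add3,r1:5,r2:-3,r3:Mul1
cycle 12: CDB Mul1=121 // r0:Add3,r1:5,r2:-3,r3:121

STATUS = VALUE 5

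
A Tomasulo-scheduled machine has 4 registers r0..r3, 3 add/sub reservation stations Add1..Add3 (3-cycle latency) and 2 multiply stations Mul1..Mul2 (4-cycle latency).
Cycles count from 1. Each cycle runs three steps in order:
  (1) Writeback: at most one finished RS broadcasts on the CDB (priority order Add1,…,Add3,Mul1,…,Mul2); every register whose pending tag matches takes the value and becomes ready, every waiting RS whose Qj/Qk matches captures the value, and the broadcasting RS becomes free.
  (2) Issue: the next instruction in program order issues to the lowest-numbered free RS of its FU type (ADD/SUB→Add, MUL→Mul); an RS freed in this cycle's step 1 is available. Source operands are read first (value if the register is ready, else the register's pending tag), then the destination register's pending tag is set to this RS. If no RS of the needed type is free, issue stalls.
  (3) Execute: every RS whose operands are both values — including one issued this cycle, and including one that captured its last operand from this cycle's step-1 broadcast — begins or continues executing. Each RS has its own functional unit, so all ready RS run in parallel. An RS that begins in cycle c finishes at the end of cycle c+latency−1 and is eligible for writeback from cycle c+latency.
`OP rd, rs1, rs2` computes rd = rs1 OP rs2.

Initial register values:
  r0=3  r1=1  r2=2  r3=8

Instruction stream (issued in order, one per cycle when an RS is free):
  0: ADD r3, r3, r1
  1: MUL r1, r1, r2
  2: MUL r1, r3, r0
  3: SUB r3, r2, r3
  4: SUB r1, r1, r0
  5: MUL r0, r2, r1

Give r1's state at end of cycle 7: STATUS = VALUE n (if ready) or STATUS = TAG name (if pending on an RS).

STATUS = TAG Add2

cycle 1: issue ADD r3<-Add1 // r0:3,r1:1,r2:2,r3:Add1
cycle 2: issue MUL r1<-Mul1 // r0:3,r1:Mul1,r2:2,r3:Add1
cycle 3: issue MUL r1<-Mul2 // r0:3,r1:Mul2,r2:2,r3:Add1
cycle 4: CDB Add1=9; issue SUB r3<-Add1 // r0:3,r1:Mul2,r2:2,r3:Add1
cycle 5: issue SUB r1<-Add2 // r0:3,r1:Add2,r2:2,r3:Add1
cycle 6: CDB Mul1=2; issue MUL r0<-Mul1 // r0:Mul1,r1:Add2,r2:2,r3:Add1
cycle 7: CDB Add1=-7 // r0:Mul1,r1:Add2,r2:2,r3:-7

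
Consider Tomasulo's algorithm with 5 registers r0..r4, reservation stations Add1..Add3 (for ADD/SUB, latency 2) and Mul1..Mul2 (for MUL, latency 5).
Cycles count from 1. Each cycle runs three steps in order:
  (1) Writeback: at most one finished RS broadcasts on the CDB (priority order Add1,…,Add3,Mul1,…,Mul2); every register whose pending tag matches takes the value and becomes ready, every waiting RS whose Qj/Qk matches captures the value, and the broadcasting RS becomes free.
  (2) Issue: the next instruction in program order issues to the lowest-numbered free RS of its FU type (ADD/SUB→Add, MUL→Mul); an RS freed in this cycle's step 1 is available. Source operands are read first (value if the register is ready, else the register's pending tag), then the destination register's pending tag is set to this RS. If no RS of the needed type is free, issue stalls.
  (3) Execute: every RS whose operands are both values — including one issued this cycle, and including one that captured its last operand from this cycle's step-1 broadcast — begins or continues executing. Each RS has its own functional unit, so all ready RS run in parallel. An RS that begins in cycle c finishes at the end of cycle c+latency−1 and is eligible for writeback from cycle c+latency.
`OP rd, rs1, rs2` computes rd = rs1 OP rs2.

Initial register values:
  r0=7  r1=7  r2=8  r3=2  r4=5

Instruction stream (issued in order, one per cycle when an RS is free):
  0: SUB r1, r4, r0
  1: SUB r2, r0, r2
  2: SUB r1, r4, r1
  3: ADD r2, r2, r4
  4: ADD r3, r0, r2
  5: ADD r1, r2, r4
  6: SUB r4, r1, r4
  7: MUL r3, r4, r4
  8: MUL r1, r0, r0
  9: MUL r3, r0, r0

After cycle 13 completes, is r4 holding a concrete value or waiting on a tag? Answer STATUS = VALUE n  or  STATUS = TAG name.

c1: issue SUB r1<-Add1 | r0:7,r1:Add1,r2:8,r3:2,r4:5
c2: issue SUB r2<-Add2 | r0:7,r1:Add1,r2:Add2,r3:2,r4:5
c3: CDB Add1=-2; issue SUB r1<-Add1 | r0:7,r1:Add1,r2:Add2,r3:2,r4:5
c4: CDB Add2=-1; issue ADD r2<-Add2 | r0:7,r1:Add1,r2:Add2,r3:2,r4:5
c5: CDB Add1=7; issue ADD r3<-Add1 | r0:7,r1:7,r2:Add2,r3:Add1,r4:5
c6: CDB Add2=4; issue ADD r1<-Add2 | r0:7,r1:Add2,r2:4,r3:Add1,r4:5
c7: issue SUB r4<-Add3 | r0:7,r1:Add2,r2:4,r3:Add1,r4:Add3
c8: CDB Add1=11; issue MUL r3<-Mul1 | r0:7,r1:Add2,r2:4,r3:Mul1,r4:Add3
c9: CDB Add2=9; issue MUL r1<-Mul2 | r0:7,r1:Mul2,r2:4,r3:Mul1,r4:Add3
c10: stall | r0:7,r1:Mul2,r2:4,r3:Mul1,r4:Add3
c11: CDB Add3=4; stall | r0:7,r1:Mul2,r2:4,r3:Mul1,r4:4
c12: stall | r0:7,r1:Mul2,r2:4,r3:Mul1,r4:4
c13: stall | r0:7,r1:Mul2,r2:4,r3:Mul1,r4:4

STATUS = VALUE 4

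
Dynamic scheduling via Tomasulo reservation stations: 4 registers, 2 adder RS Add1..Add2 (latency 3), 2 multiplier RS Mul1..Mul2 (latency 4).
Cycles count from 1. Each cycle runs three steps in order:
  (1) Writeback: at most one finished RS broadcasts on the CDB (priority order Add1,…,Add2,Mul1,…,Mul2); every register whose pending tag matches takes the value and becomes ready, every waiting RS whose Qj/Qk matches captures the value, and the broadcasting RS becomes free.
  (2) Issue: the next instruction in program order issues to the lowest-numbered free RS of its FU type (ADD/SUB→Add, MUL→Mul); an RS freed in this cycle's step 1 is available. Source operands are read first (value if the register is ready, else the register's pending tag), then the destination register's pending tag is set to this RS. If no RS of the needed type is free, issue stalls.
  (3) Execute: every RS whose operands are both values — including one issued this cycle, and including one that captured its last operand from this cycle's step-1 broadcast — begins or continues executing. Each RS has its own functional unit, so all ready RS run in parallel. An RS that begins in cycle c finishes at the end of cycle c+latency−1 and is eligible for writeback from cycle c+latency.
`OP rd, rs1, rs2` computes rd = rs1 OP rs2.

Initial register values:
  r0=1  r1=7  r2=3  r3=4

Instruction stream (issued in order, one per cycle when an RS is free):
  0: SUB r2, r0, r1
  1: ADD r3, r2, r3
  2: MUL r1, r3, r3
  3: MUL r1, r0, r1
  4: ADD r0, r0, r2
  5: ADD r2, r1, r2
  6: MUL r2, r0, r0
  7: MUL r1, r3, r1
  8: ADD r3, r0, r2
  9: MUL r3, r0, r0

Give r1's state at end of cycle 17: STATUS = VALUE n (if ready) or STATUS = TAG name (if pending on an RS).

c1: issue SUB r2<-Add1 | r0:1,r1:7,r2:Add1,r3:4
c2: issue ADD r3<-Add2 | r0:1,r1:7,r2:Add1,r3:Add2
c3: issue MUL r1<-Mul1 | r0:1,r1:Mul1,r2:Add1,r3:Add2
c4: CDB Add1=-6; issue MUL r1<-Mul2 | r0:1,r1:Mul2,r2:-6,r3:Add2
c5: issue ADD r0<-Add1 | r0:Add1,r1:Mul2,r2:-6,r3:Add2
c6: stall | r0:Add1,r1:Mul2,r2:-6,r3:Add2
c7: CDB Add2=-2; issue ADD r2<-Add2 | r0:Add1,r1:Mul2,r2:Add2,r3:-2
c8: CDB Add1=-5; stall | r0:-5,r1:Mul2,r2:Add2,r3:-2
c9: stall | r0:-5,r1:Mul2,r2:Add2,r3:-2
c10: stall | r0:-5,r1:Mul2,r2:Add2,r3:-2
c11: CDB Mul1=4; issue MUL r2<-Mul1 | r0:-5,r1:Mul2,r2:Mul1,r3:-2
c12: stall | r0:-5,r1:Mul2,r2:Mul1,r3:-2
c13: stall | r0:-5,r1:Mul2,r2:Mul1,r3:-2
c14: stall | r0:-5,r1:Mul2,r2:Mul1,r3:-2
c15: CDB Mul1=25; issue MUL r1<-Mul1 | r0:-5,r1:Mul1,r2:25,r3:-2
c16: CDB Mul2=4; issue ADD r3<-Add1 | r0:-5,r1:Mul1,r2:25,r3:Add1
c17: issue MUL r3<-Mul2 | r0:-5,r1:Mul1,r2:25,r3:Mul2

STATUS = TAG Mul1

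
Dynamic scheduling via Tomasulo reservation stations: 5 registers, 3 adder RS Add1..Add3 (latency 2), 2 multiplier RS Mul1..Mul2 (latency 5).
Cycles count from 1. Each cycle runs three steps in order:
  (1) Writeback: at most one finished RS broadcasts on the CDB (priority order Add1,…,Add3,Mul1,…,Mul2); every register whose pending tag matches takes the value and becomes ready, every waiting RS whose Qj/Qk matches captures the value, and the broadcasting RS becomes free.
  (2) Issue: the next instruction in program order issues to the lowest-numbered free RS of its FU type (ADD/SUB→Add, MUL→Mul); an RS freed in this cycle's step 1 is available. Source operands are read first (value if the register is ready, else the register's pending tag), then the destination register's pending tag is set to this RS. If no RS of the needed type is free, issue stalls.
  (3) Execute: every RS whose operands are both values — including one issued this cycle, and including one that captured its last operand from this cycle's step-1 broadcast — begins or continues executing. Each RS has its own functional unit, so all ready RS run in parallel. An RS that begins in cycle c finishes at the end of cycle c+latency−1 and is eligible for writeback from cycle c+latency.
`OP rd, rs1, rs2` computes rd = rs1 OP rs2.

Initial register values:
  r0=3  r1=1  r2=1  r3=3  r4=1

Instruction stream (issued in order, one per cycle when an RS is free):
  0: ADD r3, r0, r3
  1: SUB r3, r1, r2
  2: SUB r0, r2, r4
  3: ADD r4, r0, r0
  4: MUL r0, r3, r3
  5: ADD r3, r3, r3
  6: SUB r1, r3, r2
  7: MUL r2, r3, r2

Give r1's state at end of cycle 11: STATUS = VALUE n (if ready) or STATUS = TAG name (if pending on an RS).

STATUS = VALUE -1

  c1: issue ADD r3<-Add1  regs: r0:3,r1:1,r2:1,r3:Add1,r4:1
  c2: issue SUB r3<-Add2  regs: r0:3,r1:1,r2:1,r3:Add2,r4:1
  c3: CDB Add1=6; issue SUB r0<-Add1  regs: r0:Add1,r1:1,r2:1,r3:Add2,r4:1
  c4: CDB Add2=0; issue ADD r4<-Add2  regs: r0:Add1,r1:1,r2:1,r3:0,r4:Add2
  c5: CDB Add1=0; issue MUL r0<-Mul1  regs: r0:Mul1,r1:1,r2:1,r3:0,r4:Add2
  c6: issue ADD r3<-Add1  regs: r0:Mul1,r1:1,r2:1,r3:Add1,r4:Add2
  c7: CDB Add2=0; issue SUB r1<-Add2  regs: r0:Mul1,r1:Add2,r2:1,r3:Add1,r4:0
  c8: CDB Add1=0; issue MUL r2<-Mul2  regs: r0:Mul1,r1:Add2,r2:Mul2,r3:0,r4:0
  c9: -  regs: r0:Mul1,r1:Add2,r2:Mul2,r3:0,r4:0
  c10: CDB Add2=-1  regs: r0:Mul1,r1:-1,r2:Mul2,r3:0,r4:0
  c11: CDB Mul1=0  regs: r0:0,r1:-1,r2:Mul2,r3:0,r4:0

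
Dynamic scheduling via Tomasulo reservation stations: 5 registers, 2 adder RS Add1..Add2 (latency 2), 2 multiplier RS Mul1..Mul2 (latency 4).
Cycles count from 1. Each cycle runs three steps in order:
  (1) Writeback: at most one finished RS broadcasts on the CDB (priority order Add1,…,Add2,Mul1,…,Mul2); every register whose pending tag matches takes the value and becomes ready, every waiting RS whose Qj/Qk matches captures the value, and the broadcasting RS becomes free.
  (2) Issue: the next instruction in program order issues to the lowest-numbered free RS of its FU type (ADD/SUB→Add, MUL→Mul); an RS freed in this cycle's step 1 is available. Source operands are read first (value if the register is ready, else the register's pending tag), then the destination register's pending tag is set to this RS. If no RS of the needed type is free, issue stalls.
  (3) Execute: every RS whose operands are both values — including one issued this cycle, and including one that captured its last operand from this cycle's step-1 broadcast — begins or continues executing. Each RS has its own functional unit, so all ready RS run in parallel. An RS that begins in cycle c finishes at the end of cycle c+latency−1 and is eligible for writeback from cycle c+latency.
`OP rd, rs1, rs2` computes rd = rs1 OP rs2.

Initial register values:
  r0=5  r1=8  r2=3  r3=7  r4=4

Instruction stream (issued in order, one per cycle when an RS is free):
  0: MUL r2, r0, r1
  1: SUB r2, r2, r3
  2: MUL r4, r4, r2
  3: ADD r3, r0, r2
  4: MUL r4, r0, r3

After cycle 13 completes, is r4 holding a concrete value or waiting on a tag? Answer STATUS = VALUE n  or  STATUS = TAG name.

STATUS = VALUE 190

cycle 1: issue MUL r2<-Mul1 // r0:5,r1:8,r2:Mul1,r3:7,r4:4
cycle 2: issue SUB r2<-Add1 // r0:5,r1:8,r2:Add1,r3:7,r4:4
cycle 3: issue MUL r4<-Mul2 // r0:5,r1:8,r2:Add1,r3:7,r4:Mul2
cycle 4: issue ADD r3<-Add2 // r0:5,r1:8,r2:Add1,r3:Add2,r4:Mul2
cycle 5: CDB Mul1=40; issue MUL r4<-Mul1 // r0:5,r1:8,r2:Add1,r3:Add2,r4:Mul1
cycle 6: - // r0:5,r1:8,r2:Add1,r3:Add2,r4:Mul1
cycle 7: CDB Add1=33 // r0:5,r1:8,r2:33,r3:Add2,r4:Mul1
cycle 8: - // r0:5,r1:8,r2:33,r3:Add2,r4:Mul1
cycle 9: CDB Add2=38 // r0:5,r1:8,r2:33,r3:38,r4:Mul1
cycle 10: - // r0:5,r1:8,r2:33,r3:38,r4:Mul1
cycle 11: CDB Mul2=132 // r0:5,r1:8,r2:33,r3:38,r4:Mul1
cycle 12: - // r0:5,r1:8,r2:33,r3:38,r4:Mul1
cycle 13: CDB Mul1=190 // r0:5,r1:8,r2:33,r3:38,r4:190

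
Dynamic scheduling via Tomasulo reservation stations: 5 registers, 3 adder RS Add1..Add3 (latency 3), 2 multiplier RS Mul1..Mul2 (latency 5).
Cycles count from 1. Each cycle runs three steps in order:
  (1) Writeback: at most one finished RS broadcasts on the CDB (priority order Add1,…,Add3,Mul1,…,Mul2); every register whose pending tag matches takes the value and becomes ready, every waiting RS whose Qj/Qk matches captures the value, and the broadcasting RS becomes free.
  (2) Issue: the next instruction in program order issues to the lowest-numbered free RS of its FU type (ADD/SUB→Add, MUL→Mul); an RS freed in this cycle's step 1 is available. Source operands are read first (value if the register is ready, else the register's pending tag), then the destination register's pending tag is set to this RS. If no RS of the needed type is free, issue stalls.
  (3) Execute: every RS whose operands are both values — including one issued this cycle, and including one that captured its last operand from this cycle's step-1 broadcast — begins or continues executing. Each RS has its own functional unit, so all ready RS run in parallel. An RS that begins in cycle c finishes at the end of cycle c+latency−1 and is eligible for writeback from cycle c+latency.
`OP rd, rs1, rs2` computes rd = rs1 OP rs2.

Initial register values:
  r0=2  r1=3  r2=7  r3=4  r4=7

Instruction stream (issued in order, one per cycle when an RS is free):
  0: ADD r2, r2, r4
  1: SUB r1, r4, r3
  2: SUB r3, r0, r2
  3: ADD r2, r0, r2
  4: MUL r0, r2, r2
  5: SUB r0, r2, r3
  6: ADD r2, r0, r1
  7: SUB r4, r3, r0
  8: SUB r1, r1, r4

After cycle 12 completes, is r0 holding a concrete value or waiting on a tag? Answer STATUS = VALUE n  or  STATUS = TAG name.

STATUS = VALUE 28

  c1: issue ADD r2<-Add1  regs: r0:2,r1:3,r2:Add1,r3:4,r4:7
  c2: issue SUB r1<-Add2  regs: r0:2,r1:Add2,r2:Add1,r3:4,r4:7
  c3: issue SUB r3<-Add3  regs: r0:2,r1:Add2,r2:Add1,r3:Add3,r4:7
  c4: CDB Add1=14; issue ADD r2<-Add1  regs: r0:2,r1:Add2,r2:Add1,r3:Add3,r4:7
  c5: CDB Add2=3; issue MUL r0<-Mul1  regs: r0:Mul1,r1:3,r2:Add1,r3:Add3,r4:7
  c6: issue SUB r0<-Add2  regs: r0:Add2,r1:3,r2:Add1,r3:Add3,r4:7
  c7: CDB Add1=16; issue ADD r2<-Add1  regs: r0:Add2,r1:3,r2:Add1,r3:Add3,r4:7
  c8: CDB Add3=-12; issue SUB r4<-Add3  regs: r0:Add2,r1:3,r2:Add1,r3:-12,r4:Add3
  c9: stall  regs: r0:Add2,r1:3,r2:Add1,r3:-12,r4:Add3
  c10: stall  regs: r0:Add2,r1:3,r2:Add1,r3:-12,r4:Add3
  c11: CDB Add2=28; issue SUB r1<-Add2  regs: r0:28,r1:Add2,r2:Add1,r3:-12,r4:Add3
  c12: CDB Mul1=256  regs: r0:28,r1:Add2,r2:Add1,r3:-12,r4:Add3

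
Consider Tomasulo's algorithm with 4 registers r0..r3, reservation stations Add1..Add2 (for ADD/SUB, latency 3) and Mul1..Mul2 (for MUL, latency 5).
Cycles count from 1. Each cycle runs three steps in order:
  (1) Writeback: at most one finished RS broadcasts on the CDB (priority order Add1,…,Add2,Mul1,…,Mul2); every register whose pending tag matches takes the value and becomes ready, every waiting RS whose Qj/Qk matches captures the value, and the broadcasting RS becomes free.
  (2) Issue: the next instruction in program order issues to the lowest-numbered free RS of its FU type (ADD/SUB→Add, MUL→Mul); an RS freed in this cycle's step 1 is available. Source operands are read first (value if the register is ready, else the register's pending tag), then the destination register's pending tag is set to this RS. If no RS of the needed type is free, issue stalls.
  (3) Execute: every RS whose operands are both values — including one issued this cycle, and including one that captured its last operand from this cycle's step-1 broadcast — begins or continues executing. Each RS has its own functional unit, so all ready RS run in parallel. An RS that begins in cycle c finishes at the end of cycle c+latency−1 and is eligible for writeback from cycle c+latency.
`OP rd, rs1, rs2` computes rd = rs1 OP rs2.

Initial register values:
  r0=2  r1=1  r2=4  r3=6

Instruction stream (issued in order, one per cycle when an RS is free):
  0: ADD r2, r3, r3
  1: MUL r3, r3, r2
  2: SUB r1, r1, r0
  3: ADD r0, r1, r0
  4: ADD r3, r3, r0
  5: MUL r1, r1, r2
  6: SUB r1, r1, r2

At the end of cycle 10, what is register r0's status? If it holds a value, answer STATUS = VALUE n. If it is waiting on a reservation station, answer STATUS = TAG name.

STATUS = VALUE 1

c1: issue ADD r2<-Add1 | r0:2,r1:1,r2:Add1,r3:6
c2: issue MUL r3<-Mul1 | r0:2,r1:1,r2:Add1,r3:Mul1
c3: issue SUB r1<-Add2 | r0:2,r1:Add2,r2:Add1,r3:Mul1
c4: CDB Add1=12; issue ADD r0<-Add1 | r0:Add1,r1:Add2,r2:12,r3:Mul1
c5: stall | r0:Add1,r1:Add2,r2:12,r3:Mul1
c6: CDB Add2=-1; issue ADD r3<-Add2 | r0:Add1,r1:-1,r2:12,r3:Add2
c7: issue MUL r1<-Mul2 | r0:Add1,r1:Mul2,r2:12,r3:Add2
c8: stall | r0:Add1,r1:Mul2,r2:12,r3:Add2
c9: CDB Add1=1; issue SUB r1<-Add1 | r0:1,r1:Add1,r2:12,r3:Add2
c10: CDB Mul1=72 | r0:1,r1:Add1,r2:12,r3:Add2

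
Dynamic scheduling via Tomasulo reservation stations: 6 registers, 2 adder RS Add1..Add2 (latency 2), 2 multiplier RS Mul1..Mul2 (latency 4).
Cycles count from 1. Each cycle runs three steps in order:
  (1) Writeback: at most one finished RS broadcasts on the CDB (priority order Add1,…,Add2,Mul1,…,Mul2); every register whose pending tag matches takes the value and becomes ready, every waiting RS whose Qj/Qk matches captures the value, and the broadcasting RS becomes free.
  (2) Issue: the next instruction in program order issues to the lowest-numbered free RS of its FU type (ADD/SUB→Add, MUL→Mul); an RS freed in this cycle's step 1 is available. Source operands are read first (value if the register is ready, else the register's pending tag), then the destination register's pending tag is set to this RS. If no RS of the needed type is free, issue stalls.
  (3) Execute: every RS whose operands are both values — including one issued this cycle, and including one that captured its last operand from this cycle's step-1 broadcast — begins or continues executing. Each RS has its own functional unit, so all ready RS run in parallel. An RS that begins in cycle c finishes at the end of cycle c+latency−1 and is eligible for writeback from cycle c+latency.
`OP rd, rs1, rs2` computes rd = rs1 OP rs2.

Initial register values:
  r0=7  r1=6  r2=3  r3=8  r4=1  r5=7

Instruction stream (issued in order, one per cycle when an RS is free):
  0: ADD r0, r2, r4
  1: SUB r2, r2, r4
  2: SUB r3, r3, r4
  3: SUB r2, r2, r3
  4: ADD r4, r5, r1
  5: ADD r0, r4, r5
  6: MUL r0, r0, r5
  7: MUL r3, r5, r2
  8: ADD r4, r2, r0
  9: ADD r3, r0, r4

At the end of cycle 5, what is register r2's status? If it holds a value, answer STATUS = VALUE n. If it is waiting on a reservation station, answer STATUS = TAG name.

cycle 1: issue ADD r0<-Add1 // r0:Add1,r1:6,r2:3,r3:8,r4:1,r5:7
cycle 2: issue SUB r2<-Add2 // r0:Add1,r1:6,r2:Add2,r3:8,r4:1,r5:7
cycle 3: CDB Add1=4; issue SUB r3<-Add1 // r0:4,r1:6,r2:Add2,r3:Add1,r4:1,r5:7
cycle 4: CDB Add2=2; issue SUB r2<-Add2 // r0:4,r1:6,r2:Add2,r3:Add1,r4:1,r5:7
cycle 5: CDB Add1=7; issue ADD r4<-Add1 // r0:4,r1:6,r2:Add2,r3:7,r4:Add1,r5:7

STATUS = TAG Add2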